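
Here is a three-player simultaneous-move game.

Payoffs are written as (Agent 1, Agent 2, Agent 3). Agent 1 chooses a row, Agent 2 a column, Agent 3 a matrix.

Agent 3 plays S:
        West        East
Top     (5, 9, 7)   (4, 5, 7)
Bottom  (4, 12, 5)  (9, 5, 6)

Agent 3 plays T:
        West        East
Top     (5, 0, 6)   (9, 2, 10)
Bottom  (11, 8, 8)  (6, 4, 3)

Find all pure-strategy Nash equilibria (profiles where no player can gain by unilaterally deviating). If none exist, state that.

Agent 1 against (West, S): payoffs 5, 4 → best response Top.
Agent 1 against (West, T): payoffs 5, 11 → best response Bottom.
Agent 1 against (East, S): payoffs 4, 9 → best response Bottom.
Agent 1 against (East, T): payoffs 9, 6 → best response Top.
Agent 2 against (Top, S): payoffs 9, 5 → best response West.
Agent 2 against (Top, T): payoffs 0, 2 → best response East.
Agent 2 against (Bottom, S): payoffs 12, 5 → best response West.
Agent 2 against (Bottom, T): payoffs 8, 4 → best response West.
Agent 3 against (Top, West): payoffs 7, 6 → best response S.
Agent 3 against (Top, East): payoffs 7, 10 → best response T.
Agent 3 against (Bottom, West): payoffs 5, 8 → best response T.
Agent 3 against (Bottom, East): payoffs 6, 3 → best response S.
Mutual best responses: (Top, West, S); (Top, East, T); (Bottom, West, T).

(Top, West, S), (Top, East, T), (Bottom, West, T)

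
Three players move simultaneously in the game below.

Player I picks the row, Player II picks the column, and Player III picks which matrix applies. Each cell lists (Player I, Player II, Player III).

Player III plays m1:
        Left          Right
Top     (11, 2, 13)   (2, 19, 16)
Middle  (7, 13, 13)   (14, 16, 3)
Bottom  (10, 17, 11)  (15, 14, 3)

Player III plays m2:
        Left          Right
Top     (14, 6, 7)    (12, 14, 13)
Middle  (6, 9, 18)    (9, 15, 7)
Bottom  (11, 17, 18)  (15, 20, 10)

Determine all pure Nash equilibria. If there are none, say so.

Pure NE: (Bottom, Right, m2)

For each player, find the best response to each opponent profile; mutual best responses are the pure NE.
Player I against (Left, m1): payoffs 11, 7, 10 → best response Top.
Player I against (Left, m2): payoffs 14, 6, 11 → best response Top.
Player I against (Right, m1): payoffs 2, 14, 15 → best response Bottom.
Player I against (Right, m2): payoffs 12, 9, 15 → best response Bottom.
Player II against (Top, m1): payoffs 2, 19 → best response Right.
Player II against (Top, m2): payoffs 6, 14 → best response Right.
Player II against (Middle, m1): payoffs 13, 16 → best response Right.
Player II against (Middle, m2): payoffs 9, 15 → best response Right.
Player II against (Bottom, m1): payoffs 17, 14 → best response Left.
Player II against (Bottom, m2): payoffs 17, 20 → best response Right.
Player III against (Top, Left): payoffs 13, 7 → best response m1.
Player III against (Top, Right): payoffs 16, 13 → best response m1.
Player III against (Middle, Left): payoffs 13, 18 → best response m2.
Player III against (Middle, Right): payoffs 3, 7 → best response m2.
Player III against (Bottom, Left): payoffs 11, 18 → best response m2.
Player III against (Bottom, Right): payoffs 3, 10 → best response m2.
Mutual best responses: (Bottom, Right, m2).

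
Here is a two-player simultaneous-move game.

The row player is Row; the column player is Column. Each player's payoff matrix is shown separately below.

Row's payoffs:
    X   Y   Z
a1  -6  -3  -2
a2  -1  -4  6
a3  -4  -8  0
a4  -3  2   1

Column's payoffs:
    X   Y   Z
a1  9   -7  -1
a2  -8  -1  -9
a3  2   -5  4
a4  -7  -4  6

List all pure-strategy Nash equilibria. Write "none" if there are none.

Row against X: payoffs -6, -1, -4, -3 → best response a2.
Row against Y: payoffs -3, -4, -8, 2 → best response a4.
Row against Z: payoffs -2, 6, 0, 1 → best response a2.
Column against a1: payoffs 9, -7, -1 → best response X.
Column against a2: payoffs -8, -1, -9 → best response Y.
Column against a3: payoffs 2, -5, 4 → best response Z.
Column against a4: payoffs -7, -4, 6 → best response Z.
No profile is a mutual best response for all players.

No pure-strategy Nash equilibrium.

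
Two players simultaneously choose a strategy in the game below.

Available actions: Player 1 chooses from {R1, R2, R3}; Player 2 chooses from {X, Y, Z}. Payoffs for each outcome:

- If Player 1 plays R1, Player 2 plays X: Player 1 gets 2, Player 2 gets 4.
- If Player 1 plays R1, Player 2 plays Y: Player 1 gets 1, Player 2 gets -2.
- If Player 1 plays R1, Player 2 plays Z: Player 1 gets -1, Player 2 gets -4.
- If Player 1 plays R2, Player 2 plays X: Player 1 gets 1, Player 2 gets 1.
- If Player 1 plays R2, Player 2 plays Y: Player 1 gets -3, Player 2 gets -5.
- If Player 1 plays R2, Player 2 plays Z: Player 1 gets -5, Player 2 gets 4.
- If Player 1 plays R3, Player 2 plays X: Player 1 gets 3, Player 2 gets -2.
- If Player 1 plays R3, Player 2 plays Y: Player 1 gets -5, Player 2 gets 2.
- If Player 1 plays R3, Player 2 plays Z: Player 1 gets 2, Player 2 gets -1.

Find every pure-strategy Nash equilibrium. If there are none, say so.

For each player, find the best response to each opponent profile; mutual best responses are the pure NE.
Player 1 against X: payoffs 2, 1, 3 → best response R3.
Player 1 against Y: payoffs 1, -3, -5 → best response R1.
Player 1 against Z: payoffs -1, -5, 2 → best response R3.
Player 2 against R1: payoffs 4, -2, -4 → best response X.
Player 2 against R2: payoffs 1, -5, 4 → best response Z.
Player 2 against R3: payoffs -2, 2, -1 → best response Y.
No profile is a mutual best response for all players.

No pure-strategy Nash equilibrium.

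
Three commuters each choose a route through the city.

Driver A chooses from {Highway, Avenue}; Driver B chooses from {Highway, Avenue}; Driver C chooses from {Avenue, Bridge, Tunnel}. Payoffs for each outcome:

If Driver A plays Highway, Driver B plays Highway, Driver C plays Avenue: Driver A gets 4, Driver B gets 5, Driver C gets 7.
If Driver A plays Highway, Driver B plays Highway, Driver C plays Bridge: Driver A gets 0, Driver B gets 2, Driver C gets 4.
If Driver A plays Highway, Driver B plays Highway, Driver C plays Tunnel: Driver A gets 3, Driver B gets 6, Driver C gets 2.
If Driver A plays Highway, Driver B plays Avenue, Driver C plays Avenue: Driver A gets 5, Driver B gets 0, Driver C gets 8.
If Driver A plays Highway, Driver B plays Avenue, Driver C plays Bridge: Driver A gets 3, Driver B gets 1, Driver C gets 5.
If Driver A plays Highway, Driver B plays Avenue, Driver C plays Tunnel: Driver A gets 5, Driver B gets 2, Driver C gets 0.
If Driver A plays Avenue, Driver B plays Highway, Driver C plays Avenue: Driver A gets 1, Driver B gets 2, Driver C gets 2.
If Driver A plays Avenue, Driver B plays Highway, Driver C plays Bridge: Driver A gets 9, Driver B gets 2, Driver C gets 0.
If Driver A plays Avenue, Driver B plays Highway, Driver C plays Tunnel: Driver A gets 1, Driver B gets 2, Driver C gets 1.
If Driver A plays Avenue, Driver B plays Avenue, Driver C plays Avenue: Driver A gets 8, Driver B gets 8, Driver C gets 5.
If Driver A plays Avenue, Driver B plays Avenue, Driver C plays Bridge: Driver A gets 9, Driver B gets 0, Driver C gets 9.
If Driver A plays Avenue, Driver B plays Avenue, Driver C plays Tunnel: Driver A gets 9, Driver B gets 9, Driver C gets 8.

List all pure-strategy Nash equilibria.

The unique pure-strategy Nash equilibrium is (Highway, Highway, Avenue).

Driver A against (Highway, Avenue): payoffs 4, 1 → best response Highway.
Driver A against (Highway, Bridge): payoffs 0, 9 → best response Avenue.
Driver A against (Highway, Tunnel): payoffs 3, 1 → best response Highway.
Driver A against (Avenue, Avenue): payoffs 5, 8 → best response Avenue.
Driver A against (Avenue, Bridge): payoffs 3, 9 → best response Avenue.
Driver A against (Avenue, Tunnel): payoffs 5, 9 → best response Avenue.
Driver B against (Highway, Avenue): payoffs 5, 0 → best response Highway.
Driver B against (Highway, Bridge): payoffs 2, 1 → best response Highway.
Driver B against (Highway, Tunnel): payoffs 6, 2 → best response Highway.
Driver B against (Avenue, Avenue): payoffs 2, 8 → best response Avenue.
Driver B against (Avenue, Bridge): payoffs 2, 0 → best response Highway.
Driver B against (Avenue, Tunnel): payoffs 2, 9 → best response Avenue.
Driver C against (Highway, Highway): payoffs 7, 4, 2 → best response Avenue.
Driver C against (Highway, Avenue): payoffs 8, 5, 0 → best response Avenue.
Driver C against (Avenue, Highway): payoffs 2, 0, 1 → best response Avenue.
Driver C against (Avenue, Avenue): payoffs 5, 9, 8 → best response Bridge.
Mutual best responses: (Highway, Highway, Avenue).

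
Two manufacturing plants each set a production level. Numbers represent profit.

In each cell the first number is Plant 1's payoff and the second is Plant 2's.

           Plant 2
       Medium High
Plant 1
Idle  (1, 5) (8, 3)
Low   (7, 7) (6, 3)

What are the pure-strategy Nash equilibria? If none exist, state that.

The unique pure-strategy Nash equilibrium is (Low, Medium).

Plant 1 against Medium: payoffs 1, 7 → best response Low.
Plant 1 against High: payoffs 8, 6 → best response Idle.
Plant 2 against Idle: payoffs 5, 3 → best response Medium.
Plant 2 against Low: payoffs 7, 3 → best response Medium.
Mutual best responses: (Low, Medium).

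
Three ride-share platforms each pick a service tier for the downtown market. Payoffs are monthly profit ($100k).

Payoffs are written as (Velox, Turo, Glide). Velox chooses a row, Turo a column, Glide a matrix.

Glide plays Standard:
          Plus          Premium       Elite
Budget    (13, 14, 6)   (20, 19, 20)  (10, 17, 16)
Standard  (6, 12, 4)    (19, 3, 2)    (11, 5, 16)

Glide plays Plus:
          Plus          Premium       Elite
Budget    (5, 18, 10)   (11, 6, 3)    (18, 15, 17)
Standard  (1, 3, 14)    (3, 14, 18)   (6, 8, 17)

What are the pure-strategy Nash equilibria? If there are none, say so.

Pure-strategy Nash equilibria: (Budget, Plus, Plus), (Budget, Premium, Standard)

Velox against (Plus, Standard): payoffs 13, 6 → best response Budget.
Velox against (Plus, Plus): payoffs 5, 1 → best response Budget.
Velox against (Premium, Standard): payoffs 20, 19 → best response Budget.
Velox against (Premium, Plus): payoffs 11, 3 → best response Budget.
Velox against (Elite, Standard): payoffs 10, 11 → best response Standard.
Velox against (Elite, Plus): payoffs 18, 6 → best response Budget.
Turo against (Budget, Standard): payoffs 14, 19, 17 → best response Premium.
Turo against (Budget, Plus): payoffs 18, 6, 15 → best response Plus.
Turo against (Standard, Standard): payoffs 12, 3, 5 → best response Plus.
Turo against (Standard, Plus): payoffs 3, 14, 8 → best response Premium.
Glide against (Budget, Plus): payoffs 6, 10 → best response Plus.
Glide against (Budget, Premium): payoffs 20, 3 → best response Standard.
Glide against (Budget, Elite): payoffs 16, 17 → best response Plus.
Glide against (Standard, Plus): payoffs 4, 14 → best response Plus.
Glide against (Standard, Premium): payoffs 2, 18 → best response Plus.
Glide against (Standard, Elite): payoffs 16, 17 → best response Plus.
Mutual best responses: (Budget, Plus, Plus); (Budget, Premium, Standard).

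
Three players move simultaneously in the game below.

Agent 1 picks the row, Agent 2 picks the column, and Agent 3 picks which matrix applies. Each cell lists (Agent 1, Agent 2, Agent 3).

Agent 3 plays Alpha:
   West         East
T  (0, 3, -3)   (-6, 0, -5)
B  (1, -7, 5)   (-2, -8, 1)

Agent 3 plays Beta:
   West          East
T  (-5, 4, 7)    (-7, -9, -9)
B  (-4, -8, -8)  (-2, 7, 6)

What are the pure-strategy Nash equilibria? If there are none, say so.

For each player, find the best response to each opponent profile; mutual best responses are the pure NE.
Agent 1 against (West, Alpha): payoffs 0, 1 → best response B.
Agent 1 against (West, Beta): payoffs -5, -4 → best response B.
Agent 1 against (East, Alpha): payoffs -6, -2 → best response B.
Agent 1 against (East, Beta): payoffs -7, -2 → best response B.
Agent 2 against (T, Alpha): payoffs 3, 0 → best response West.
Agent 2 against (T, Beta): payoffs 4, -9 → best response West.
Agent 2 against (B, Alpha): payoffs -7, -8 → best response West.
Agent 2 against (B, Beta): payoffs -8, 7 → best response East.
Agent 3 against (T, West): payoffs -3, 7 → best response Beta.
Agent 3 against (T, East): payoffs -5, -9 → best response Alpha.
Agent 3 against (B, West): payoffs 5, -8 → best response Alpha.
Agent 3 against (B, East): payoffs 1, 6 → best response Beta.
Mutual best responses: (B, West, Alpha); (B, East, Beta).

The pure Nash equilibria are (B, West, Alpha); (B, East, Beta).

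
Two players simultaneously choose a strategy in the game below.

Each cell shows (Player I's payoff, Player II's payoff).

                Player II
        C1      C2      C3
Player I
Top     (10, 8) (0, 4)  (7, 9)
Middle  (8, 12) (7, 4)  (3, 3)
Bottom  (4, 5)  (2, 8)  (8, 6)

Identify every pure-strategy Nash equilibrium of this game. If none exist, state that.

(Top, C1): Player II can switch to C3 (8 → 9). Not NE.
(Top, C2): Player I can switch to Middle (0 → 7). Not NE.
(Top, C3): Player I can switch to Bottom (7 → 8). Not NE.
(Middle, C1): Player I can switch to Top (8 → 10). Not NE.
(Middle, C2): Player II can switch to C1 (4 → 12). Not NE.
(Middle, C3): Player I can switch to Top (3 → 7). Not NE.
(The remaining 3 profiles each have a profitable deviation by the same check.)

No pure-strategy Nash equilibrium.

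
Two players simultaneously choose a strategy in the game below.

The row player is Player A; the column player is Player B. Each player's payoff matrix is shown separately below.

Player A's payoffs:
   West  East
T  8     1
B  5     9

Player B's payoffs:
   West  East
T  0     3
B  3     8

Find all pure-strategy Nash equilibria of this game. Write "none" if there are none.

Pure NE: (B, East)

Player A against West: payoffs 8, 5 → best response T.
Player A against East: payoffs 1, 9 → best response B.
Player B against T: payoffs 0, 3 → best response East.
Player B against B: payoffs 3, 8 → best response East.
Mutual best responses: (B, East).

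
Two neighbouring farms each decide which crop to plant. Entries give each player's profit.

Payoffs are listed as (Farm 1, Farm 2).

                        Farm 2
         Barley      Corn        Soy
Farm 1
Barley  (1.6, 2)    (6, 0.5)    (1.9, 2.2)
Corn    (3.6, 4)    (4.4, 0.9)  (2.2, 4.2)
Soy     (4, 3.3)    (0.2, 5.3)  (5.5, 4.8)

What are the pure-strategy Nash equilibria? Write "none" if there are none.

No pure-strategy Nash equilibrium.

Farm 1 against Barley: payoffs 1.6, 3.6, 4 → best response Soy.
Farm 1 against Corn: payoffs 6, 4.4, 0.2 → best response Barley.
Farm 1 against Soy: payoffs 1.9, 2.2, 5.5 → best response Soy.
Farm 2 against Barley: payoffs 2, 0.5, 2.2 → best response Soy.
Farm 2 against Corn: payoffs 4, 0.9, 4.2 → best response Soy.
Farm 2 against Soy: payoffs 3.3, 5.3, 4.8 → best response Corn.
No profile is a mutual best response for all players.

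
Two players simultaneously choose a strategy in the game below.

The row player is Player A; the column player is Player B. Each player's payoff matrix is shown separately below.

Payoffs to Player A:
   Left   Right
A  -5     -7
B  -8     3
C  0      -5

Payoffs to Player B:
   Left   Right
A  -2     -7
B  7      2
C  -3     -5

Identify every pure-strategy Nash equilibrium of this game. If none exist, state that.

Player A against Left: payoffs -5, -8, 0 → best response C.
Player A against Right: payoffs -7, 3, -5 → best response B.
Player B against A: payoffs -2, -7 → best response Left.
Player B against B: payoffs 7, 2 → best response Left.
Player B against C: payoffs -3, -5 → best response Left.
Mutual best responses: (C, Left).

Pure NE: (C, Left)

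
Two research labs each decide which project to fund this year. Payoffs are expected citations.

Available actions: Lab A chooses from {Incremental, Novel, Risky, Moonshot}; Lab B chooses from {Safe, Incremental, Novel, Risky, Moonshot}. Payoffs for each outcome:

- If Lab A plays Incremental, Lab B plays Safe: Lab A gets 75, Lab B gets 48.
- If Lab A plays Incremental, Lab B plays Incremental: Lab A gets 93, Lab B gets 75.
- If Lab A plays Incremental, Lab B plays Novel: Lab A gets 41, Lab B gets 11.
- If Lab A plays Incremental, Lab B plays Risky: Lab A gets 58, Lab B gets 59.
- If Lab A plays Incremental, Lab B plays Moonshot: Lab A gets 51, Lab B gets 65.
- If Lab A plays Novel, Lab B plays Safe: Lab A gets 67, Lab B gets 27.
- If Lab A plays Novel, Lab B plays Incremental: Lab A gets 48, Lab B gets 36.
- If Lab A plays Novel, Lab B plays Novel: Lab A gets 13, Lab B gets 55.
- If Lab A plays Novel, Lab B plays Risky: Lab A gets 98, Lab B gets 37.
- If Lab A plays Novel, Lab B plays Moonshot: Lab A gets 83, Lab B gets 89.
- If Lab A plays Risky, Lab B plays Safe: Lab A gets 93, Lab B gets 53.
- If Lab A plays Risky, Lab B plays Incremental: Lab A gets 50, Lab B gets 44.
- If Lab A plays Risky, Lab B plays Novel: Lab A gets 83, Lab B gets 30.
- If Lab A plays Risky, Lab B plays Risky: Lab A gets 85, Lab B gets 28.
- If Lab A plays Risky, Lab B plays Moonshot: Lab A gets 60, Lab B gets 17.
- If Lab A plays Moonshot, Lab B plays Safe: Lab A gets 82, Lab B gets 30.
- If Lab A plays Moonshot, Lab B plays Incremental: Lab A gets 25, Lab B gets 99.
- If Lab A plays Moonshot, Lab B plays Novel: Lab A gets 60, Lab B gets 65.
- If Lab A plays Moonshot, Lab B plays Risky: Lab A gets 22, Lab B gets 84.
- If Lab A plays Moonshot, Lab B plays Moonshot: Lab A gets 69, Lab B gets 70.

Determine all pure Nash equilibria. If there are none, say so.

Pure-strategy Nash equilibria: (Incremental, Incremental) and (Novel, Moonshot) and (Risky, Safe)

Lab A against Safe: payoffs 75, 67, 93, 82 → best response Risky.
Lab A against Incremental: payoffs 93, 48, 50, 25 → best response Incremental.
Lab A against Novel: payoffs 41, 13, 83, 60 → best response Risky.
Lab A against Risky: payoffs 58, 98, 85, 22 → best response Novel.
Lab A against Moonshot: payoffs 51, 83, 60, 69 → best response Novel.
Lab B against Incremental: payoffs 48, 75, 11, 59, 65 → best response Incremental.
Lab B against Novel: payoffs 27, 36, 55, 37, 89 → best response Moonshot.
Lab B against Risky: payoffs 53, 44, 30, 28, 17 → best response Safe.
Lab B against Moonshot: payoffs 30, 99, 65, 84, 70 → best response Incremental.
Mutual best responses: (Incremental, Incremental); (Novel, Moonshot); (Risky, Safe).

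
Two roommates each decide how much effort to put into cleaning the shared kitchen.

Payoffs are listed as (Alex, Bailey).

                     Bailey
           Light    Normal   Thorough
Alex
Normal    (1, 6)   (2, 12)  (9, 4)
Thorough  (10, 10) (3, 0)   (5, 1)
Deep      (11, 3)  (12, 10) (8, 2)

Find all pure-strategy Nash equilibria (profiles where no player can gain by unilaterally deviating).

The unique pure-strategy Nash equilibrium is (Deep, Normal).

Mark each player's best response to every combination of opponents' strategies; a profile where every player is best-responding is a pure Nash equilibrium.
Alex against Light: payoffs 1, 10, 11 → best response Deep.
Alex against Normal: payoffs 2, 3, 12 → best response Deep.
Alex against Thorough: payoffs 9, 5, 8 → best response Normal.
Bailey against Normal: payoffs 6, 12, 4 → best response Normal.
Bailey against Thorough: payoffs 10, 0, 1 → best response Light.
Bailey against Deep: payoffs 3, 10, 2 → best response Normal.
Mutual best responses: (Deep, Normal).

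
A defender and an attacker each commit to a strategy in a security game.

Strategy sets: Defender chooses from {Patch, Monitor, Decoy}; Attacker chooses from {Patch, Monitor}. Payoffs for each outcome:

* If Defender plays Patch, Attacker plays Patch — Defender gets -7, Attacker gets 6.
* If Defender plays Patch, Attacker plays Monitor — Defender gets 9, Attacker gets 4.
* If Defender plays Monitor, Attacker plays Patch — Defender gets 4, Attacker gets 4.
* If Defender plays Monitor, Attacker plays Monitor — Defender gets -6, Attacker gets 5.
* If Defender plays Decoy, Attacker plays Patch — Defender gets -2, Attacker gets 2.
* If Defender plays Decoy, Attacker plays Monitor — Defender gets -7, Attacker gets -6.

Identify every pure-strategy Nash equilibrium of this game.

This game has no pure Nash equilibrium.

(Patch, Patch): Defender can switch to Monitor (-7 → 4). Not NE.
(Patch, Monitor): Attacker can switch to Patch (4 → 6). Not NE.
(Monitor, Patch): Attacker can switch to Monitor (4 → 5). Not NE.
(Monitor, Monitor): Defender can switch to Patch (-6 → 9). Not NE.
(Decoy, Patch): Defender can switch to Monitor (-2 → 4). Not NE.
(Decoy, Monitor): Defender can switch to Patch (-7 → 9). Not NE.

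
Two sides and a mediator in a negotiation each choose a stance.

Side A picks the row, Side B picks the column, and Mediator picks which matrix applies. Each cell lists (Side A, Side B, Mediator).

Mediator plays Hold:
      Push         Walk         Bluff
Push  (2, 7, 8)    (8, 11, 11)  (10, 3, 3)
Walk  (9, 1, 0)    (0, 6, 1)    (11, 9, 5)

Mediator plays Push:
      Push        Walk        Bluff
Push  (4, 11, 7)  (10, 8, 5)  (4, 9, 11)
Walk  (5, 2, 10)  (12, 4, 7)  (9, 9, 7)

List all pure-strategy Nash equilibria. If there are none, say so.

Pure-strategy Nash equilibria: (Push, Walk, Hold), (Walk, Bluff, Push)

Side A against (Push, Hold): payoffs 2, 9 → best response Walk.
Side A against (Push, Push): payoffs 4, 5 → best response Walk.
Side A against (Walk, Hold): payoffs 8, 0 → best response Push.
Side A against (Walk, Push): payoffs 10, 12 → best response Walk.
Side A against (Bluff, Hold): payoffs 10, 11 → best response Walk.
Side A against (Bluff, Push): payoffs 4, 9 → best response Walk.
Side B against (Push, Hold): payoffs 7, 11, 3 → best response Walk.
Side B against (Push, Push): payoffs 11, 8, 9 → best response Push.
Side B against (Walk, Hold): payoffs 1, 6, 9 → best response Bluff.
Side B against (Walk, Push): payoffs 2, 4, 9 → best response Bluff.
Mediator against (Push, Push): payoffs 8, 7 → best response Hold.
Mediator against (Push, Walk): payoffs 11, 5 → best response Hold.
Mediator against (Push, Bluff): payoffs 3, 11 → best response Push.
Mediator against (Walk, Push): payoffs 0, 10 → best response Push.
Mediator against (Walk, Walk): payoffs 1, 7 → best response Push.
Mediator against (Walk, Bluff): payoffs 5, 7 → best response Push.
Mutual best responses: (Push, Walk, Hold); (Walk, Bluff, Push).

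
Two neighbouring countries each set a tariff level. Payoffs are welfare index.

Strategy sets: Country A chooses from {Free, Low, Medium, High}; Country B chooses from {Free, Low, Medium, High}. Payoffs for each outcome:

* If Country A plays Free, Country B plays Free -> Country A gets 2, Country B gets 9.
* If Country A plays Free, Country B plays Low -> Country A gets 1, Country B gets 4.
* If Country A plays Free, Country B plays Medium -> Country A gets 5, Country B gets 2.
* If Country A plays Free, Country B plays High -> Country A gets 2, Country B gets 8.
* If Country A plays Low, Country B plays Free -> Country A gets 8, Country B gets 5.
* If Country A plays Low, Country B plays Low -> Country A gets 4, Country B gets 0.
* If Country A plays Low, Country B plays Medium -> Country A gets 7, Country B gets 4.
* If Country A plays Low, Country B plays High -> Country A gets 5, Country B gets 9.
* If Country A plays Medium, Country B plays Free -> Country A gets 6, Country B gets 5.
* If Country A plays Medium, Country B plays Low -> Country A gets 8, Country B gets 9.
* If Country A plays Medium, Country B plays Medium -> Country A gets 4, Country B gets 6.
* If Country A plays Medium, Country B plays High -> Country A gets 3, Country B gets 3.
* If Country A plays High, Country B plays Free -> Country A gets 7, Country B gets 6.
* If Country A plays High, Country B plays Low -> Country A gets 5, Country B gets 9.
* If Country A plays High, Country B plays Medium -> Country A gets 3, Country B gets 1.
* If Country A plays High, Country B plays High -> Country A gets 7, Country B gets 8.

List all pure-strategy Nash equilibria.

(Free, Free): Country A can switch to Low (2 → 8). Not NE.
(Free, Low): Country A can switch to Low (1 → 4). Not NE.
(Free, Medium): Country A can switch to Low (5 → 7). Not NE.
(Free, High): Country A can switch to Low (2 → 5). Not NE.
(Low, Free): Country B can switch to High (5 → 9). Not NE.
(Low, Low): Country A can switch to Medium (4 → 8). Not NE.
(Low, Medium): Country B can switch to Free (4 → 5). Not NE.
(Low, High): Country A can switch to High (5 → 7). Not NE.
(Medium, Low): Country A gets 8, best alternative 5; Country B gets 9, best alternative 6. No profitable deviation — NE.
(The remaining 7 profiles each have a profitable deviation by the same check.)

(Medium, Low)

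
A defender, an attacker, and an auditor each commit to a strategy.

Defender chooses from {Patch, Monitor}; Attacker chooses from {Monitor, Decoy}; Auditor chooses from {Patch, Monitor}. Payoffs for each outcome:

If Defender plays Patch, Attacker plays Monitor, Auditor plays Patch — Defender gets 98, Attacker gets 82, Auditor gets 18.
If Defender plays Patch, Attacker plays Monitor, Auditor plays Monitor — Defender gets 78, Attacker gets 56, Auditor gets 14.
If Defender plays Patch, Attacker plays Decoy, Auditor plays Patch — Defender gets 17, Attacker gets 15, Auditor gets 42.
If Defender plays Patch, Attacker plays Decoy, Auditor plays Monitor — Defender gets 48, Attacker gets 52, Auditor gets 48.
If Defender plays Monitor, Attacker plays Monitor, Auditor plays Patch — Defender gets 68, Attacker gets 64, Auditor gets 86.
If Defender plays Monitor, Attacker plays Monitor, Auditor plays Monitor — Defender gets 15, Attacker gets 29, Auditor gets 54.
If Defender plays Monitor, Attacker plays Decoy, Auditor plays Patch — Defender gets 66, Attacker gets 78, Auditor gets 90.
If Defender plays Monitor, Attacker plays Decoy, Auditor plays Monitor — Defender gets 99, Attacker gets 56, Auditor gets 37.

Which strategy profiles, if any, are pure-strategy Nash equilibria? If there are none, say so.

The pure Nash equilibria are (Patch, Monitor, Patch); (Monitor, Decoy, Patch).

(Patch, Monitor, Patch): Defender gets 98, best alternative 68; Attacker gets 82, best alternative 15; Auditor gets 18, best alternative 14. No profitable deviation — NE.
(Patch, Monitor, Monitor): Auditor can switch to Patch (14 → 18). Not NE.
(Patch, Decoy, Patch): Defender can switch to Monitor (17 → 66). Not NE.
(Patch, Decoy, Monitor): Defender can switch to Monitor (48 → 99). Not NE.
(Monitor, Monitor, Patch): Defender can switch to Patch (68 → 98). Not NE.
(Monitor, Monitor, Monitor): Defender can switch to Patch (15 → 78). Not NE.
(Monitor, Decoy, Patch): Defender gets 66, best alternative 17; Attacker gets 78, best alternative 64; Auditor gets 90, best alternative 37. No profitable deviation — NE.
(Monitor, Decoy, Monitor): Auditor can switch to Patch (37 → 90). Not NE.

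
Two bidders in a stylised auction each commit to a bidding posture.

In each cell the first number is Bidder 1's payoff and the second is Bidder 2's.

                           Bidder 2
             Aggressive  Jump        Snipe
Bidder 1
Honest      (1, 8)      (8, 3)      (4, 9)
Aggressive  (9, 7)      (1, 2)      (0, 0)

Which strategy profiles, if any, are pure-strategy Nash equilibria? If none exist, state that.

Pure-strategy Nash equilibria: (Honest, Snipe); (Aggressive, Aggressive)

(Honest, Aggressive): Bidder 1 can switch to Aggressive (1 → 9). Not NE.
(Honest, Jump): Bidder 2 can switch to Aggressive (3 → 8). Not NE.
(Honest, Snipe): Bidder 1 gets 4, best alternative 0; Bidder 2 gets 9, best alternative 8. No profitable deviation — NE.
(Aggressive, Aggressive): Bidder 1 gets 9, best alternative 1; Bidder 2 gets 7, best alternative 2. No profitable deviation — NE.
(Aggressive, Jump): Bidder 1 can switch to Honest (1 → 8). Not NE.
(Aggressive, Snipe): Bidder 1 can switch to Honest (0 → 4). Not NE.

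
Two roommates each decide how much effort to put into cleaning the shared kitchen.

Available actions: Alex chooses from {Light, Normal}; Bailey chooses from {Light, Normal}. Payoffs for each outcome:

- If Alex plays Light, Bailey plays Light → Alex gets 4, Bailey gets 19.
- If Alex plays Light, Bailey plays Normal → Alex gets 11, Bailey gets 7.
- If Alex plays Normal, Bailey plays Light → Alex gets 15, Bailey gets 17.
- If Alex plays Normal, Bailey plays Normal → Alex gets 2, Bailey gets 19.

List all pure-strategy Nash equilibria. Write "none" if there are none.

(Light, Light): Alex can switch to Normal (4 → 15). Not NE.
(Light, Normal): Bailey can switch to Light (7 → 19). Not NE.
(Normal, Light): Bailey can switch to Normal (17 → 19). Not NE.
(Normal, Normal): Alex can switch to Light (2 → 11). Not NE.

No pure-strategy Nash equilibrium.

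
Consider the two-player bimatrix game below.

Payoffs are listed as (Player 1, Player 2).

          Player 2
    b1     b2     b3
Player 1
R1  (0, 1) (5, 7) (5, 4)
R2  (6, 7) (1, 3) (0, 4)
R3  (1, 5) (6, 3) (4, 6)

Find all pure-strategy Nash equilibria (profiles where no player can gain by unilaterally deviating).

Pure NE: (R2, b1)

Player 1 against b1: payoffs 0, 6, 1 → best response R2.
Player 1 against b2: payoffs 5, 1, 6 → best response R3.
Player 1 against b3: payoffs 5, 0, 4 → best response R1.
Player 2 against R1: payoffs 1, 7, 4 → best response b2.
Player 2 against R2: payoffs 7, 3, 4 → best response b1.
Player 2 against R3: payoffs 5, 3, 6 → best response b3.
Mutual best responses: (R2, b1).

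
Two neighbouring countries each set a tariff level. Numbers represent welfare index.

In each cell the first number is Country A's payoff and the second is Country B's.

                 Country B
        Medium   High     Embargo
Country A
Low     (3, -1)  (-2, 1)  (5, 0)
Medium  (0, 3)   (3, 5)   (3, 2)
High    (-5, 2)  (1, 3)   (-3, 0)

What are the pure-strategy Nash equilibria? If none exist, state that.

Check each profile: it is a Nash equilibrium iff no player can strictly gain by switching unilaterally.
(Low, Medium): Country B can switch to High (-1 → 1). Not NE.
(Low, High): Country A can switch to Medium (-2 → 3). Not NE.
(Low, Embargo): Country B can switch to High (0 → 1). Not NE.
(Medium, Medium): Country A can switch to Low (0 → 3). Not NE.
(Medium, High): Country A gets 3, best alternative 1; Country B gets 5, best alternative 3. No profitable deviation — NE.
(Medium, Embargo): Country A can switch to Low (3 → 5). Not NE.
(High, Medium): Country A can switch to Low (-5 → 3). Not NE.
(High, High): Country A can switch to Medium (1 → 3). Not NE.
(High, Embargo): Country A can switch to Low (-3 → 5). Not NE.

(Medium, High)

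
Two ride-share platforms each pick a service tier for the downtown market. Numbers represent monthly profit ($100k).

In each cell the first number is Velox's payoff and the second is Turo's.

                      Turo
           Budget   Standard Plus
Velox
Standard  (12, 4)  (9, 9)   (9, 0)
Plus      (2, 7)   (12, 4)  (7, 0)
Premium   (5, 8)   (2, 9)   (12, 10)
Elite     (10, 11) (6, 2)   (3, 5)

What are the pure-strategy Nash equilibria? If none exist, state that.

Pure NE: (Premium, Plus)

Mark each player's best response to every combination of opponents' strategies; a profile where every player is best-responding is a pure Nash equilibrium.
Velox against Budget: payoffs 12, 2, 5, 10 → best response Standard.
Velox against Standard: payoffs 9, 12, 2, 6 → best response Plus.
Velox against Plus: payoffs 9, 7, 12, 3 → best response Premium.
Turo against Standard: payoffs 4, 9, 0 → best response Standard.
Turo against Plus: payoffs 7, 4, 0 → best response Budget.
Turo against Premium: payoffs 8, 9, 10 → best response Plus.
Turo against Elite: payoffs 11, 2, 5 → best response Budget.
Mutual best responses: (Premium, Plus).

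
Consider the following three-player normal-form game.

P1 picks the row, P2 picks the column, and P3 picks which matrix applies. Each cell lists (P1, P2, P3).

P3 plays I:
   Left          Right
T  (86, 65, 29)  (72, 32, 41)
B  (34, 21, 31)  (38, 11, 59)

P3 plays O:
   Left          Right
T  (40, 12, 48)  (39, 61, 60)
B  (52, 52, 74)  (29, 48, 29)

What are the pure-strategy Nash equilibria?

(T, Right, O), (B, Left, O)

P1 against (Left, I): payoffs 86, 34 → best response T.
P1 against (Left, O): payoffs 40, 52 → best response B.
P1 against (Right, I): payoffs 72, 38 → best response T.
P1 against (Right, O): payoffs 39, 29 → best response T.
P2 against (T, I): payoffs 65, 32 → best response Left.
P2 against (T, O): payoffs 12, 61 → best response Right.
P2 against (B, I): payoffs 21, 11 → best response Left.
P2 against (B, O): payoffs 52, 48 → best response Left.
P3 against (T, Left): payoffs 29, 48 → best response O.
P3 against (T, Right): payoffs 41, 60 → best response O.
P3 against (B, Left): payoffs 31, 74 → best response O.
P3 against (B, Right): payoffs 59, 29 → best response I.
Mutual best responses: (T, Right, O); (B, Left, O).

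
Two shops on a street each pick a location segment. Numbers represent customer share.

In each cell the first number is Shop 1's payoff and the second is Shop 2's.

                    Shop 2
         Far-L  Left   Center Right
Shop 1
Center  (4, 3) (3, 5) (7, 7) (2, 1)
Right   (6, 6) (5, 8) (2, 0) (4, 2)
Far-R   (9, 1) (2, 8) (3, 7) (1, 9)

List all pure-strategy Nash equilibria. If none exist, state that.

Pure-strategy Nash equilibria: (Center, Center); (Right, Left)

Shop 1 against Far-L: payoffs 4, 6, 9 → best response Far-R.
Shop 1 against Left: payoffs 3, 5, 2 → best response Right.
Shop 1 against Center: payoffs 7, 2, 3 → best response Center.
Shop 1 against Right: payoffs 2, 4, 1 → best response Right.
Shop 2 against Center: payoffs 3, 5, 7, 1 → best response Center.
Shop 2 against Right: payoffs 6, 8, 0, 2 → best response Left.
Shop 2 against Far-R: payoffs 1, 8, 7, 9 → best response Right.
Mutual best responses: (Center, Center); (Right, Left).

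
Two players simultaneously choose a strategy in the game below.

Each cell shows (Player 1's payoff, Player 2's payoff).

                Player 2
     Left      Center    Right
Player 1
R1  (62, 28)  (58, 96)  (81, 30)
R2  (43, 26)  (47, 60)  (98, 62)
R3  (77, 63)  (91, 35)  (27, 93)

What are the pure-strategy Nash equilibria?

(R2, Right)

Mark each player's best response to every combination of opponents' strategies; a profile where every player is best-responding is a pure Nash equilibrium.
Player 1 against Left: payoffs 62, 43, 77 → best response R3.
Player 1 against Center: payoffs 58, 47, 91 → best response R3.
Player 1 against Right: payoffs 81, 98, 27 → best response R2.
Player 2 against R1: payoffs 28, 96, 30 → best response Center.
Player 2 against R2: payoffs 26, 60, 62 → best response Right.
Player 2 against R3: payoffs 63, 35, 93 → best response Right.
Mutual best responses: (R2, Right).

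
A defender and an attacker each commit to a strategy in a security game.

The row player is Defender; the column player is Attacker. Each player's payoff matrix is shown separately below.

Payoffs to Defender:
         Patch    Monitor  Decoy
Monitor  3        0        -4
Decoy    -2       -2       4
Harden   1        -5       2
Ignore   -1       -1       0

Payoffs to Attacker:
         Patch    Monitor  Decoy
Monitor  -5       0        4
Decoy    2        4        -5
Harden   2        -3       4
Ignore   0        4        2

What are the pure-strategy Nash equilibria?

For each player, find the best response to each opponent profile; mutual best responses are the pure NE.
Defender against Patch: payoffs 3, -2, 1, -1 → best response Monitor.
Defender against Monitor: payoffs 0, -2, -5, -1 → best response Monitor.
Defender against Decoy: payoffs -4, 4, 2, 0 → best response Decoy.
Attacker against Monitor: payoffs -5, 0, 4 → best response Decoy.
Attacker against Decoy: payoffs 2, 4, -5 → best response Monitor.
Attacker against Harden: payoffs 2, -3, 4 → best response Decoy.
Attacker against Ignore: payoffs 0, 4, 2 → best response Monitor.
No profile is a mutual best response for all players.

There is no pure-strategy Nash equilibrium.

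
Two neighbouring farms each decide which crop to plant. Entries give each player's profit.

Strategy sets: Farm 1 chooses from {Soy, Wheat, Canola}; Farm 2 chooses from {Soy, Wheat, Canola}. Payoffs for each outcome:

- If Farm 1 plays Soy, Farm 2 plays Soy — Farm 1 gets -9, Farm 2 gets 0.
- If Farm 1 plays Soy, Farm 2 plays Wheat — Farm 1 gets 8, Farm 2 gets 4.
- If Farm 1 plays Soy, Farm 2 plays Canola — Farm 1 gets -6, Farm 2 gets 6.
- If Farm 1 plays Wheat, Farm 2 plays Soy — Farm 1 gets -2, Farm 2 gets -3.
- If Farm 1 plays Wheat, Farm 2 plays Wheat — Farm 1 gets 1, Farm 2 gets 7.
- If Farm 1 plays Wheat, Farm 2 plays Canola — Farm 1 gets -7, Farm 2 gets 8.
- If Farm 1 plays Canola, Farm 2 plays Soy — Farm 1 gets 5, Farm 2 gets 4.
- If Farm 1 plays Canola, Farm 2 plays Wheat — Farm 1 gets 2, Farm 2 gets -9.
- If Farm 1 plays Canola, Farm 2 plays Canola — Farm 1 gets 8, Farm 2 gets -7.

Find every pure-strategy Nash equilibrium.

Farm 1 against Soy: payoffs -9, -2, 5 → best response Canola.
Farm 1 against Wheat: payoffs 8, 1, 2 → best response Soy.
Farm 1 against Canola: payoffs -6, -7, 8 → best response Canola.
Farm 2 against Soy: payoffs 0, 4, 6 → best response Canola.
Farm 2 against Wheat: payoffs -3, 7, 8 → best response Canola.
Farm 2 against Canola: payoffs 4, -9, -7 → best response Soy.
Mutual best responses: (Canola, Soy).

(Canola, Soy)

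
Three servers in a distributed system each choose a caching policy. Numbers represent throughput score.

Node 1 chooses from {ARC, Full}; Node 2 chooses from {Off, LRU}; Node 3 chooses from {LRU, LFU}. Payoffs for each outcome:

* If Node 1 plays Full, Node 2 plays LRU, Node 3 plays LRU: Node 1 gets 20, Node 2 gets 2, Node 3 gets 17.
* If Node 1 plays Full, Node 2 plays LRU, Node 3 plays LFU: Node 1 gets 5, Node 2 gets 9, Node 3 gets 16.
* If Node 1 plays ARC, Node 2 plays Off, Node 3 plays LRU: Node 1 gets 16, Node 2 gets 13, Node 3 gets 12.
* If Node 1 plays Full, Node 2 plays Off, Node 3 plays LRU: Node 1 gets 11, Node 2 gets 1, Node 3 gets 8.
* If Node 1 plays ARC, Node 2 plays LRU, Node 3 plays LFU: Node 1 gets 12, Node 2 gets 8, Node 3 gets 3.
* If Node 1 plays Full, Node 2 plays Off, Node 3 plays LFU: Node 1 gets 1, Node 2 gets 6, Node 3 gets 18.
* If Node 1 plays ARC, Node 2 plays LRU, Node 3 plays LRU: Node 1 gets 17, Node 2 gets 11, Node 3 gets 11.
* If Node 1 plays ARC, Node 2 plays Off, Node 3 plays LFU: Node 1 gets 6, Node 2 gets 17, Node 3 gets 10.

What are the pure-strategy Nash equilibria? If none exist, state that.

(ARC, Off, LRU), (Full, LRU, LRU)

Node 1 against (Off, LRU): payoffs 16, 11 → best response ARC.
Node 1 against (Off, LFU): payoffs 6, 1 → best response ARC.
Node 1 against (LRU, LRU): payoffs 17, 20 → best response Full.
Node 1 against (LRU, LFU): payoffs 12, 5 → best response ARC.
Node 2 against (ARC, LRU): payoffs 13, 11 → best response Off.
Node 2 against (ARC, LFU): payoffs 17, 8 → best response Off.
Node 2 against (Full, LRU): payoffs 1, 2 → best response LRU.
Node 2 against (Full, LFU): payoffs 6, 9 → best response LRU.
Node 3 against (ARC, Off): payoffs 12, 10 → best response LRU.
Node 3 against (ARC, LRU): payoffs 11, 3 → best response LRU.
Node 3 against (Full, Off): payoffs 8, 18 → best response LFU.
Node 3 against (Full, LRU): payoffs 17, 16 → best response LRU.
Mutual best responses: (ARC, Off, LRU); (Full, LRU, LRU).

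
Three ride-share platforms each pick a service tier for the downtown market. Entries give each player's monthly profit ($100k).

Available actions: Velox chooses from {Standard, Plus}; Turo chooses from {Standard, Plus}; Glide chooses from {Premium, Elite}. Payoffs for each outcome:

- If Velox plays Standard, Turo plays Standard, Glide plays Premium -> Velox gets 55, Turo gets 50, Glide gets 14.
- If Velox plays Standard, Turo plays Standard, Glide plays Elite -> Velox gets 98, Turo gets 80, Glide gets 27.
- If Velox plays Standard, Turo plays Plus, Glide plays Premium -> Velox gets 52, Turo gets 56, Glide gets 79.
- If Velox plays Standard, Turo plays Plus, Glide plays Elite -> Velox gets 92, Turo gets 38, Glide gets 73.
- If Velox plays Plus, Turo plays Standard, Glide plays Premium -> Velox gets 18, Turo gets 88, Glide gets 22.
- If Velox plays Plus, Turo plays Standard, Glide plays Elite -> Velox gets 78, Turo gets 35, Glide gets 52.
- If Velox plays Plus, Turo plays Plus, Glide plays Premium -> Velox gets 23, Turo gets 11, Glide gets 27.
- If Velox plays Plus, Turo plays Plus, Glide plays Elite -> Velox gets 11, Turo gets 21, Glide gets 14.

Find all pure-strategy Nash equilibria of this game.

Pure-strategy Nash equilibria: (Standard, Standard, Elite) and (Standard, Plus, Premium)

For each strategy profile, look for a profitable unilateral deviation.
(Standard, Standard, Premium): Turo can switch to Plus (50 → 56). Not NE.
(Standard, Standard, Elite): Velox gets 98, best alternative 78; Turo gets 80, best alternative 38; Glide gets 27, best alternative 14. No profitable deviation — NE.
(Standard, Plus, Premium): Velox gets 52, best alternative 23; Turo gets 56, best alternative 50; Glide gets 79, best alternative 73. No profitable deviation — NE.
(Standard, Plus, Elite): Turo can switch to Standard (38 → 80). Not NE.
(Plus, Standard, Premium): Velox can switch to Standard (18 → 55). Not NE.
(Plus, Standard, Elite): Velox can switch to Standard (78 → 98). Not NE.
(Plus, Plus, Premium): Velox can switch to Standard (23 → 52). Not NE.
(Plus, Plus, Elite): Velox can switch to Standard (11 → 92). Not NE.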